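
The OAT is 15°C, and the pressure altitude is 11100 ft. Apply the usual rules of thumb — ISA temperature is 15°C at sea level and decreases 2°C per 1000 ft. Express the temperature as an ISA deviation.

ISA+22.2°C

ISA temperature at 11100 ft = 15 − 2 × (11100/1000) = -7.2°C.
Deviation = OAT − ISA = 15 − (-7.2) = +22.2°C.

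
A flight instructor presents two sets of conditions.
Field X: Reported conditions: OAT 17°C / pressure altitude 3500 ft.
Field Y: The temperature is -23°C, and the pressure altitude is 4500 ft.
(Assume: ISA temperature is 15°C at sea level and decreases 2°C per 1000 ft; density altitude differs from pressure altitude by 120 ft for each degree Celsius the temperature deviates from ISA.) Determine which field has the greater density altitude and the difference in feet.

Field X by 3560 ft

Field X: ISA temp = 8°C, deviation +9°C, DA = 3500 + 120 × 9 = 4580 ft.
Field Y: ISA temp = 6°C, deviation -29°C, DA = 4500 + 120 × (-29) = 1020 ft.
Field X is higher by 4580 − 1020 = 3560 ft.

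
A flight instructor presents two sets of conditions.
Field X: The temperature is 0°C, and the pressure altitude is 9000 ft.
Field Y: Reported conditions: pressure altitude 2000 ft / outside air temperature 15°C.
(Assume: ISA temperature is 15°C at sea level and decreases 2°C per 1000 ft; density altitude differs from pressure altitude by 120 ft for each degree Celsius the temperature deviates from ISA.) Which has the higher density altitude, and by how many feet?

Field X: ISA temp = -3°C, deviation +3°C, DA = 9000 + 120 × 3 = 9360 ft.
Field Y: ISA temp = 11°C, deviation +4°C, DA = 2000 + 120 × 4 = 2480 ft.
Field X is higher by 9360 − 2480 = 6880 ft.

Field X by 6880 ft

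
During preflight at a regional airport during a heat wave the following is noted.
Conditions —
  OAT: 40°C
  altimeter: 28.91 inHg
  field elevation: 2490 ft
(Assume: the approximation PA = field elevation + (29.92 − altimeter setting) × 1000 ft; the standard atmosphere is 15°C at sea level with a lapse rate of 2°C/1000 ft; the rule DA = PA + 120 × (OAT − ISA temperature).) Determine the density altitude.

7340 ft

Pressure altitude = 2490 + (29.92 − 28.91) × 1000 = 2490 + (+1010) = 3500 ft.
ISA temperature at 3500 ft = 15 − 2 × (3500/1000) = 8°C.
ISA deviation = 40 − 8 = +32°C.
Density altitude = 3500 + 120 × (32) = 7340 ft.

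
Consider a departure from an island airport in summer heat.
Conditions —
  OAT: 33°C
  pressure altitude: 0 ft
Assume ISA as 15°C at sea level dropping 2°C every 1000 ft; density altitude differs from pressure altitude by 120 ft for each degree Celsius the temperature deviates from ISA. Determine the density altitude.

ISA temperature at 0 ft = 15 − 2 × (0/1000) = 15°C.
ISA deviation = 33 − 15 = +18°C.
Density altitude = 0 + 120 × (18) = 0 + (+2160) = 2160 ft.

2160 ft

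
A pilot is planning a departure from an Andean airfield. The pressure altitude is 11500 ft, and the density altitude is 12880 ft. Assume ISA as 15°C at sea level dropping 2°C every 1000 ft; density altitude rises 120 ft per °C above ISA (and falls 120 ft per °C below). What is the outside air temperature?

Density altitude − pressure altitude = 12880 − 11500 = +1380 ft.
At 120 ft/°C that is an ISA deviation of 1380/120 = +11.5°C.
ISA temperature at 11500 ft = 15 − 2 × (11500/1000) = -8°C.
OAT = ISA + deviation = -8 + (+11.5) = 3.5°C.

3.5°C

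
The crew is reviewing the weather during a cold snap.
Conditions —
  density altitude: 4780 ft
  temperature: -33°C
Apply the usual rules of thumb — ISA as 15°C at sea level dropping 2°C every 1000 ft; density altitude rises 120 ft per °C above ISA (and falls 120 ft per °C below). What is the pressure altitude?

8500 ft

DA = PA + 120 × (OAT − (15 − 2·PA/1000)) = PA + 120·OAT − 1800 + 0.24·PA = 1.24·PA + 120·OAT − 1800.
So 1.24·PA = 4780 − 120 × (-33) + 1800 = 10540.
PA = 10540 / 1.24 = 8500 ft.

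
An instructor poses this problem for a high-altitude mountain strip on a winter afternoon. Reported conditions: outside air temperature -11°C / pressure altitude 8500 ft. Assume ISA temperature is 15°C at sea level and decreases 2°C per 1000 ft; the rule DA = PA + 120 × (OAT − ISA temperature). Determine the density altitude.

ISA temperature at 8500 ft = 15 − 2 × (8500/1000) = -2°C.
ISA deviation = -11 − (-2) = -9°C.
Density altitude = 8500 + 120 × (-9) = 8500 + (-1080) = 7420 ft.

7420 ft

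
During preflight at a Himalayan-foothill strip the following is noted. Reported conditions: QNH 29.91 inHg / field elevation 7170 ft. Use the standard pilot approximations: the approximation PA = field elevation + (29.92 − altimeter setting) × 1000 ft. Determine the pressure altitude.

7180 ft

Pressure correction = (29.92 − 29.91) × 1000 = +10 ft.
Pressure altitude = 7170 + (+10) = 7180 ft.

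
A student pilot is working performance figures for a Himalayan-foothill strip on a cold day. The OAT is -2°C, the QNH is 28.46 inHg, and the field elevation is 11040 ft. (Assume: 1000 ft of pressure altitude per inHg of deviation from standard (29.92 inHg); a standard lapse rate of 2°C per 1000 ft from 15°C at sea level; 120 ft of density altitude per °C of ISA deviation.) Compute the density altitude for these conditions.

13460 ft

Pressure altitude = 11040 + (29.92 − 28.46) × 1000 = 11040 + (+1460) = 12500 ft.
ISA temperature at 12500 ft = 15 − 2 × (12500/1000) = -10°C.
ISA deviation = -2 − (-10) = +8°C.
Density altitude = 12500 + 120 × (8) = 13460 ft.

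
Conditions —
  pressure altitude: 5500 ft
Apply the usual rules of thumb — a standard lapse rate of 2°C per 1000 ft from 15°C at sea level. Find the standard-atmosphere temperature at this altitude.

ISA temperature = 15 − 2 × (5500/1000) = 15 − 11 = 4°C.

4°C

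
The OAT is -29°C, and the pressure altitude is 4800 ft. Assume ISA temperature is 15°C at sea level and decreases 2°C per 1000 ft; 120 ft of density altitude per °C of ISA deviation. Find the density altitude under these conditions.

ISA temperature at 4800 ft = 15 − 2 × (4800/1000) = 5.4°C.
ISA deviation = -29 − 5.4 = -34.4°C.
Density altitude = 4800 + 120 × (-34.4) = 4800 + (-4128) = 672 ft.

672 ft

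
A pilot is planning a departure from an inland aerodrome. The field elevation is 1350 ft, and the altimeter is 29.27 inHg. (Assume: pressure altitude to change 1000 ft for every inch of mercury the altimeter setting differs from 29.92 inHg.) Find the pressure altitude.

2000 ft

Pressure correction = (29.92 − 29.27) × 1000 = +650 ft.
Pressure altitude = 1350 + (+650) = 2000 ft.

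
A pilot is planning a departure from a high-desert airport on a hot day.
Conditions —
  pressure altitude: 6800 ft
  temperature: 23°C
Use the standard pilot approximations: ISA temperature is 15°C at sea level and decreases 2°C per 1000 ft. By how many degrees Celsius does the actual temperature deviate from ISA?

ISA temperature at 6800 ft = 15 − 2 × (6800/1000) = 1.4°C.
Deviation = OAT − ISA = 23 − 1.4 = +21.6°C.

ISA+21.6°C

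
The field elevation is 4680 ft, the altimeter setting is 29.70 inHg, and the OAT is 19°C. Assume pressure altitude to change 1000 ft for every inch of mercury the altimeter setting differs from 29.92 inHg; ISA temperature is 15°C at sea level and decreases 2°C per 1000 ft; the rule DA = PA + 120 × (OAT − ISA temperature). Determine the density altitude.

Pressure altitude = 4680 + (29.92 − 29.70) × 1000 = 4680 + (+220) = 4900 ft.
ISA temperature at 4900 ft = 15 − 2 × (4900/1000) = 5.2°C.
ISA deviation = 19 − 5.2 = +13.8°C.
Density altitude = 4900 + 120 × (13.8) = 6556 ft.

6556 ft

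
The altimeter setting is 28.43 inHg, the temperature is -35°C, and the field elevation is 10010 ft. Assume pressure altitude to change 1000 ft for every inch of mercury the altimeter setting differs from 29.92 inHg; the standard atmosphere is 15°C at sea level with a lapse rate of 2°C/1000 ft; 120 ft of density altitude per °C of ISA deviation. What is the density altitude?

Pressure altitude = 10010 + (29.92 − 28.43) × 1000 = 10010 + (+1490) = 11500 ft.
ISA temperature at 11500 ft = 15 − 2 × (11500/1000) = -8°C.
ISA deviation = -35 − (-8) = -27°C.
Density altitude = 11500 + 120 × (-27) = 8260 ft.

8260 ft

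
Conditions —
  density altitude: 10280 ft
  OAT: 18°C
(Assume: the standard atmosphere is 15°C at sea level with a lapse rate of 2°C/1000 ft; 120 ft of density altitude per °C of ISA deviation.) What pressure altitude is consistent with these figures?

8000 ft

DA = PA + 120 × (OAT − (15 − 2·PA/1000)) = PA + 120·OAT − 1800 + 0.24·PA = 1.24·PA + 120·OAT − 1800.
So 1.24·PA = 10280 − 120 × 18 + 1800 = 9920.
PA = 9920 / 1.24 = 8000 ft.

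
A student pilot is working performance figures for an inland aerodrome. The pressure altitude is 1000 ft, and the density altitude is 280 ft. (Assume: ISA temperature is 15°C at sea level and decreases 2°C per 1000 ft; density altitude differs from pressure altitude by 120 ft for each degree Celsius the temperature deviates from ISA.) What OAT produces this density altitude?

7°C

Density altitude − pressure altitude = 280 − 1000 = -720 ft.
At 120 ft/°C that is an ISA deviation of -720/120 = -6°C.
ISA temperature at 1000 ft = 15 − 2 × (1000/1000) = 13°C.
OAT = ISA + deviation = 13 + (-6) = 7°C.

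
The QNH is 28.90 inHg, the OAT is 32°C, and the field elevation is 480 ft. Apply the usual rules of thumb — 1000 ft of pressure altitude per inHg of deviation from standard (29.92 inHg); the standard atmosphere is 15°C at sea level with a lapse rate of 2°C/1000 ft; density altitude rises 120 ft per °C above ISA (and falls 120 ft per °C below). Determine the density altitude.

3900 ft

Pressure altitude = 480 + (29.92 − 28.90) × 1000 = 480 + (+1020) = 1500 ft.
ISA temperature at 1500 ft = 15 − 2 × (1500/1000) = 12°C.
ISA deviation = 32 − 12 = +20°C.
Density altitude = 1500 + 120 × (20) = 3900 ft.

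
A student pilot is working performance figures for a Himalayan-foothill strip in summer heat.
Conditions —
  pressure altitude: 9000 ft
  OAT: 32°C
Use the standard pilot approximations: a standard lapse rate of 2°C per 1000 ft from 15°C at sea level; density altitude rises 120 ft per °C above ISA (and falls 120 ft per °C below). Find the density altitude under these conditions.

ISA temperature at 9000 ft = 15 − 2 × (9000/1000) = -3°C.
ISA deviation = 32 − (-3) = +35°C.
Density altitude = 9000 + 120 × (35) = 9000 + (+4200) = 13200 ft.

13200 ft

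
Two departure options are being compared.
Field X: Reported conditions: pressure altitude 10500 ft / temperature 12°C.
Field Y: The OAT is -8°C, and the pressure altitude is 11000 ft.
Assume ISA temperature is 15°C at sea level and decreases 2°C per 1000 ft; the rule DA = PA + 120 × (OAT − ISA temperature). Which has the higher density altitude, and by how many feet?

Field X by 1780 ft

Field X: ISA temp = -6°C, deviation +18°C, DA = 10500 + 120 × 18 = 12660 ft.
Field Y: ISA temp = -7°C, deviation -1°C, DA = 11000 + 120 × (-1) = 10880 ft.
Field X is higher by 12660 − 10880 = 1780 ft.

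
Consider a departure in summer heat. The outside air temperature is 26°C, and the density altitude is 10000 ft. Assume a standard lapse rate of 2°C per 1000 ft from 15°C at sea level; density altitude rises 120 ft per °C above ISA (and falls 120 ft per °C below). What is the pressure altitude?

DA = PA + 120 × (OAT − (15 − 2·PA/1000)) = PA + 120·OAT − 1800 + 0.24·PA = 1.24·PA + 120·OAT − 1800.
So 1.24·PA = 10000 − 120 × 26 + 1800 = 8680.
PA = 8680 / 1.24 = 7000 ft.

7000 ft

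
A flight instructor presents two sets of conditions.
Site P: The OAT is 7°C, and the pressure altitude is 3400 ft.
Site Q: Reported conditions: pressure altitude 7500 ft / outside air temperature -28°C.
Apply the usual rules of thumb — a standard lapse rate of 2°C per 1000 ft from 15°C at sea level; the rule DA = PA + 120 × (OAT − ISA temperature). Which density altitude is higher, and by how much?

Site P: ISA temp = 8.2°C, deviation -1.2°C, DA = 3400 + 120 × (-1.2) = 3256 ft.
Site Q: ISA temp = 0°C, deviation -28°C, DA = 7500 + 120 × (-28) = 4140 ft.
Site Q is higher by 4140 − 3256 = 884 ft.

Site Q by 884 ft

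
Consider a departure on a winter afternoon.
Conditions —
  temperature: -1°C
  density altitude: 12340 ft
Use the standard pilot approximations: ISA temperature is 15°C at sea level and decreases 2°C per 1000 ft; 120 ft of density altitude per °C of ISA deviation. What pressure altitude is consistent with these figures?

11500 ft

DA = PA + 120 × (OAT − (15 − 2·PA/1000)) = PA + 120·OAT − 1800 + 0.24·PA = 1.24·PA + 120·OAT − 1800.
So 1.24·PA = 12340 − 120 × (-1) + 1800 = 14260.
PA = 14260 / 1.24 = 11500 ft.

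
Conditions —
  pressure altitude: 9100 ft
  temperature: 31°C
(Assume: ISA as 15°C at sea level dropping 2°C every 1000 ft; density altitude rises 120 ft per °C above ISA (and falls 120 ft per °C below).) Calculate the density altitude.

13204 ft

ISA temperature at 9100 ft = 15 − 2 × (9100/1000) = -3.2°C.
ISA deviation = 31 − (-3.2) = +34.2°C.
Density altitude = 9100 + 120 × (34.2) = 9100 + (+4104) = 13204 ft.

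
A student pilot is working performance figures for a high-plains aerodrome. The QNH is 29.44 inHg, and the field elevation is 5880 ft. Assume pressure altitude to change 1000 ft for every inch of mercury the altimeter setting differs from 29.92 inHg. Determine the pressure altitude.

6360 ft

Pressure correction = (29.92 − 29.44) × 1000 = +480 ft.
Pressure altitude = 5880 + (+480) = 6360 ft.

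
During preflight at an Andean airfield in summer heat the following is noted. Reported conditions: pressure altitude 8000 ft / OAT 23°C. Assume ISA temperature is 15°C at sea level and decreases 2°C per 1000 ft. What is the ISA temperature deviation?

ISA+24°C

ISA temperature at 8000 ft = 15 − 2 × (8000/1000) = -1°C.
Deviation = OAT − ISA = 23 − (-1) = +24°C.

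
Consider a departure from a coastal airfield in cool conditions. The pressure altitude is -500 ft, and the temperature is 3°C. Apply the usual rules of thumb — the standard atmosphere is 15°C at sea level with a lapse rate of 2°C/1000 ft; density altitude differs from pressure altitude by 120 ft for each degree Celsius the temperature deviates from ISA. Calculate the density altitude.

ISA temperature at -500 ft = 15 − 2 × (-500/1000) = 16°C.
ISA deviation = 3 − 16 = -13°C.
Density altitude = -500 + 120 × (-13) = -500 + (-1560) = -2060 ft.

-2060 ft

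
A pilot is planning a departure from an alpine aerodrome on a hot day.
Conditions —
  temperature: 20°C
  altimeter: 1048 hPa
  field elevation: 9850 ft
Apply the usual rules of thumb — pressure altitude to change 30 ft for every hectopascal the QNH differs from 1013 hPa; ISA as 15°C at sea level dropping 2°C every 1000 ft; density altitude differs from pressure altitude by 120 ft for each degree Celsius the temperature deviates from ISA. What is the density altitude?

11512 ft

Pressure altitude = 9850 + (1013 − 1048) × 30 = 9850 + (-1050) = 8800 ft.
ISA temperature at 8800 ft = 15 − 2 × (8800/1000) = -2.6°C.
ISA deviation = 20 − (-2.6) = +22.6°C.
Density altitude = 8800 + 120 × (22.6) = 11512 ft.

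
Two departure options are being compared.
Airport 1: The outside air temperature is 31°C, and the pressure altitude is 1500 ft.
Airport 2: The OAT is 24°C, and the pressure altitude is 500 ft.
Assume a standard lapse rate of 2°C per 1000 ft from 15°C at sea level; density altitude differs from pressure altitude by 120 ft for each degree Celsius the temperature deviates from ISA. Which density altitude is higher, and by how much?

Airport 1 by 2080 ft

Airport 1: ISA temp = 12°C, deviation +19°C, DA = 1500 + 120 × 19 = 3780 ft.
Airport 2: ISA temp = 14°C, deviation +10°C, DA = 500 + 120 × 10 = 1700 ft.
Airport 1 is higher by 3780 − 1700 = 2080 ft.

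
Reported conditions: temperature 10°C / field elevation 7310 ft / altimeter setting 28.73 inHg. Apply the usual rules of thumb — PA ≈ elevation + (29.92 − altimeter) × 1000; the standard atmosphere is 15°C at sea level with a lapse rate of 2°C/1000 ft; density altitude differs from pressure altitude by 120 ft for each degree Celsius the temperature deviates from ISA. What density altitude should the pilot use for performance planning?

9940 ft

Pressure altitude = 7310 + (29.92 − 28.73) × 1000 = 7310 + (+1190) = 8500 ft.
ISA temperature at 8500 ft = 15 − 2 × (8500/1000) = -2°C.
ISA deviation = 10 − (-2) = +12°C.
Density altitude = 8500 + 120 × (12) = 9940 ft.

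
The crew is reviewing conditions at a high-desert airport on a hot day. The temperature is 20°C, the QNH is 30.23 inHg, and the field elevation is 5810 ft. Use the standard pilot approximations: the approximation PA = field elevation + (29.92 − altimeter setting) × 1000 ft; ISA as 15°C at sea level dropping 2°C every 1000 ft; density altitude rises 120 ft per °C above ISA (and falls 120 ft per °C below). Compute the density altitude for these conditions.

Pressure altitude = 5810 + (29.92 − 30.23) × 1000 = 5810 + (-310) = 5500 ft.
ISA temperature at 5500 ft = 15 − 2 × (5500/1000) = 4°C.
ISA deviation = 20 − 4 = +16°C.
Density altitude = 5500 + 120 × (16) = 7420 ft.

7420 ft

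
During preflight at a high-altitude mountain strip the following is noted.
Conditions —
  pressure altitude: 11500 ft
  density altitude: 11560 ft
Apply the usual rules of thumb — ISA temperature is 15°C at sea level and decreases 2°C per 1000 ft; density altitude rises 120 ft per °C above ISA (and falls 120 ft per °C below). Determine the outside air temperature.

Density altitude − pressure altitude = 11560 − 11500 = +60 ft.
At 120 ft/°C that is an ISA deviation of 60/120 = +0.5°C.
ISA temperature at 11500 ft = 15 − 2 × (11500/1000) = -8°C.
OAT = ISA + deviation = -8 + (+0.5) = -7.5°C.

-7.5°C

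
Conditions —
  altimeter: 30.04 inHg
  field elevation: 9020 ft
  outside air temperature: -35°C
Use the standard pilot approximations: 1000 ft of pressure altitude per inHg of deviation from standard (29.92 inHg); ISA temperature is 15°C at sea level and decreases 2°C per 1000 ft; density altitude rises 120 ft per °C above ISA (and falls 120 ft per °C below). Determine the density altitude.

5036 ft

Pressure altitude = 9020 + (29.92 − 30.04) × 1000 = 9020 + (-120) = 8900 ft.
ISA temperature at 8900 ft = 15 − 2 × (8900/1000) = -2.8°C.
ISA deviation = -35 − (-2.8) = -32.2°C.
Density altitude = 8900 + 120 × (-32.2) = 5036 ft.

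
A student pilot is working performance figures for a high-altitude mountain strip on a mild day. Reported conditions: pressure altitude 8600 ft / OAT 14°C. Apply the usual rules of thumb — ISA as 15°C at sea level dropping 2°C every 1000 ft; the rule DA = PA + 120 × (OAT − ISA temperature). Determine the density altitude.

10544 ft

ISA temperature at 8600 ft = 15 − 2 × (8600/1000) = -2.2°C.
ISA deviation = 14 − (-2.2) = +16.2°C.
Density altitude = 8600 + 120 × (16.2) = 8600 + (+1944) = 10544 ft.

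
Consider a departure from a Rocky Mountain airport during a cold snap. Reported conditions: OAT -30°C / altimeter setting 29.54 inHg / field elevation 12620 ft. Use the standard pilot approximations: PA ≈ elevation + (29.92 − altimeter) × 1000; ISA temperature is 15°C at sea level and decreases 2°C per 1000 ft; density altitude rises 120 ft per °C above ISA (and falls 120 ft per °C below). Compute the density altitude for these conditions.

Pressure altitude = 12620 + (29.92 − 29.54) × 1000 = 12620 + (+380) = 13000 ft.
ISA temperature at 13000 ft = 15 − 2 × (13000/1000) = -11°C.
ISA deviation = -30 − (-11) = -19°C.
Density altitude = 13000 + 120 × (-19) = 10720 ft.

10720 ft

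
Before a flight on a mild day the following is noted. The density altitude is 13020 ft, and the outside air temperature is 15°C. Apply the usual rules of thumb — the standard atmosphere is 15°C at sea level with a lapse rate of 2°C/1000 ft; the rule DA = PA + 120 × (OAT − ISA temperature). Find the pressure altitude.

10500 ft

DA = PA + 120 × (OAT − (15 − 2·PA/1000)) = PA + 120·OAT − 1800 + 0.24·PA = 1.24·PA + 120·OAT − 1800.
So 1.24·PA = 13020 − 120 × 15 + 1800 = 13020.
PA = 13020 / 1.24 = 10500 ft.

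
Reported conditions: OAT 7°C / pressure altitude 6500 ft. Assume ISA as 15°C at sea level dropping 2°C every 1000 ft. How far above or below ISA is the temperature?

ISA+5°C

ISA temperature at 6500 ft = 15 − 2 × (6500/1000) = 2°C.
Deviation = OAT − ISA = 7 − 2 = +5°C.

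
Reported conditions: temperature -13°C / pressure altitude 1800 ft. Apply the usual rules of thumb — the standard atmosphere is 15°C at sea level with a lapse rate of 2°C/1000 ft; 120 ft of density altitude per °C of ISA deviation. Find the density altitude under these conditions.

ISA temperature at 1800 ft = 15 − 2 × (1800/1000) = 11.4°C.
ISA deviation = -13 − 11.4 = -24.4°C.
Density altitude = 1800 + 120 × (-24.4) = 1800 + (-2928) = -1128 ft.

-1128 ft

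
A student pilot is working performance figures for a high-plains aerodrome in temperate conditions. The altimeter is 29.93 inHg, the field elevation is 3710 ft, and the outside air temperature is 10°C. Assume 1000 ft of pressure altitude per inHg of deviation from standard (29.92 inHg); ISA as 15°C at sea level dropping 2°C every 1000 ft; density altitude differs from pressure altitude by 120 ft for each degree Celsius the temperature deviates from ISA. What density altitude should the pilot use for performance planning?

Pressure altitude = 3710 + (29.92 − 29.93) × 1000 = 3710 + (-10) = 3700 ft.
ISA temperature at 3700 ft = 15 − 2 × (3700/1000) = 7.6°C.
ISA deviation = 10 − 7.6 = +2.4°C.
Density altitude = 3700 + 120 × (2.4) = 3988 ft.

3988 ft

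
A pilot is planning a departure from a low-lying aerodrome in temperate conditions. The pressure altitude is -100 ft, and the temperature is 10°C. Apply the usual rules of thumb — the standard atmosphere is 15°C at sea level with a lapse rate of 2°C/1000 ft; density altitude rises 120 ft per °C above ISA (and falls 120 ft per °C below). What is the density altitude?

ISA temperature at -100 ft = 15 − 2 × (-100/1000) = 15.2°C.
ISA deviation = 10 − 15.2 = -5.2°C.
Density altitude = -100 + 120 × (-5.2) = -100 + (-624) = -724 ft.

-724 ft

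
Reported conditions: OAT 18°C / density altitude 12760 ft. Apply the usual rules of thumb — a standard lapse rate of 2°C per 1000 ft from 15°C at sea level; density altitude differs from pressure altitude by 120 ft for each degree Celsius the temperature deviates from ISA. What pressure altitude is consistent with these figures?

DA = PA + 120 × (OAT − (15 − 2·PA/1000)) = PA + 120·OAT − 1800 + 0.24·PA = 1.24·PA + 120·OAT − 1800.
So 1.24·PA = 12760 − 120 × 18 + 1800 = 12400.
PA = 12400 / 1.24 = 10000 ft.

10000 ft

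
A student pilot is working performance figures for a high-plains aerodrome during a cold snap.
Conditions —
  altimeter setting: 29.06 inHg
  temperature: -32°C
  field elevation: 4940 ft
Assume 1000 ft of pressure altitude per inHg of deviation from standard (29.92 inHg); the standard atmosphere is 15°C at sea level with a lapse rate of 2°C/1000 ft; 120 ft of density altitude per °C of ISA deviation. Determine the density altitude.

Pressure altitude = 4940 + (29.92 − 29.06) × 1000 = 4940 + (+860) = 5800 ft.
ISA temperature at 5800 ft = 15 − 2 × (5800/1000) = 3.4°C.
ISA deviation = -32 − 3.4 = -35.4°C.
Density altitude = 5800 + 120 × (-35.4) = 1552 ft.

1552 ft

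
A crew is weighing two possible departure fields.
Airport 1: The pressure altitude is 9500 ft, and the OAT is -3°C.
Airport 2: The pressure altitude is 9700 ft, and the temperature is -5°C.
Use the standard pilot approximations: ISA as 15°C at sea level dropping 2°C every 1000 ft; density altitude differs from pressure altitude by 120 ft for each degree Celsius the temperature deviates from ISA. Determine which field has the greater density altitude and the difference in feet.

Airport 1: ISA temp = -4°C, deviation +1°C, DA = 9500 + 120 × 1 = 9620 ft.
Airport 2: ISA temp = -4.4°C, deviation -0.6°C, DA = 9700 + 120 × (-0.6) = 9628 ft.
Airport 2 is higher by 9628 − 9620 = 8 ft.

Airport 2 by 8 ft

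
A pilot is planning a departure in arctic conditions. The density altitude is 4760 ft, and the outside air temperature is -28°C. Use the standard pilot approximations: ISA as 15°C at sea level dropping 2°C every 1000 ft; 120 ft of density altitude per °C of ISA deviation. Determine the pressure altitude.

8000 ft

DA = PA + 120 × (OAT − (15 − 2·PA/1000)) = PA + 120·OAT − 1800 + 0.24·PA = 1.24·PA + 120·OAT − 1800.
So 1.24·PA = 4760 − 120 × (-28) + 1800 = 9920.
PA = 9920 / 1.24 = 8000 ft.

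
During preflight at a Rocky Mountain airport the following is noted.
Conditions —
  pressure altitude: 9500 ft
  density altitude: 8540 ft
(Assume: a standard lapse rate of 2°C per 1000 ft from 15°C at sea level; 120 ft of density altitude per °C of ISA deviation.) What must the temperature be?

-12°C

Density altitude − pressure altitude = 8540 − 9500 = -960 ft.
At 120 ft/°C that is an ISA deviation of -960/120 = -8°C.
ISA temperature at 9500 ft = 15 − 2 × (9500/1000) = -4°C.
OAT = ISA + deviation = -4 + (-8) = -12°C.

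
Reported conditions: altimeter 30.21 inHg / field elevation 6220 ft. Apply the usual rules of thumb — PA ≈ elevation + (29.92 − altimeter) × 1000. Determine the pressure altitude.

5930 ft

Pressure correction = (29.92 − 30.21) × 1000 = -290 ft.
Pressure altitude = 6220 + (-290) = 5930 ft.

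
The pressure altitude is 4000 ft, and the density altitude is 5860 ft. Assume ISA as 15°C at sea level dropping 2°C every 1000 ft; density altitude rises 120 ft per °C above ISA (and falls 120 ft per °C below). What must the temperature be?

Density altitude − pressure altitude = 5860 − 4000 = +1860 ft.
At 120 ft/°C that is an ISA deviation of 1860/120 = +15.5°C.
ISA temperature at 4000 ft = 15 − 2 × (4000/1000) = 7°C.
OAT = ISA + deviation = 7 + (+15.5) = 22.5°C.

22.5°C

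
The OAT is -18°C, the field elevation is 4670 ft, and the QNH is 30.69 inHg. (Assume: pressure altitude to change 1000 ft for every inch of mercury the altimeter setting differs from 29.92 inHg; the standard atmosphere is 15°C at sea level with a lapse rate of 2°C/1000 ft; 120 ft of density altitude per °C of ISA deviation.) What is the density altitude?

Pressure altitude = 4670 + (29.92 − 30.69) × 1000 = 4670 + (-770) = 3900 ft.
ISA temperature at 3900 ft = 15 − 2 × (3900/1000) = 7.2°C.
ISA deviation = -18 − 7.2 = -25.2°C.
Density altitude = 3900 + 120 × (-25.2) = 876 ft.

876 ft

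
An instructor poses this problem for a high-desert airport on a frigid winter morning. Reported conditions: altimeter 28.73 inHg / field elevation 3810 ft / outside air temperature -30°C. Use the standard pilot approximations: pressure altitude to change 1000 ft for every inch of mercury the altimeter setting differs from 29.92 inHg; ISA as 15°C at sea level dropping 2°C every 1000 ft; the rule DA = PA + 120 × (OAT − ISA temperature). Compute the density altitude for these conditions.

800 ft

Pressure altitude = 3810 + (29.92 − 28.73) × 1000 = 3810 + (+1190) = 5000 ft.
ISA temperature at 5000 ft = 15 − 2 × (5000/1000) = 5°C.
ISA deviation = -30 − 5 = -35°C.
Density altitude = 5000 + 120 × (-35) = 800 ft.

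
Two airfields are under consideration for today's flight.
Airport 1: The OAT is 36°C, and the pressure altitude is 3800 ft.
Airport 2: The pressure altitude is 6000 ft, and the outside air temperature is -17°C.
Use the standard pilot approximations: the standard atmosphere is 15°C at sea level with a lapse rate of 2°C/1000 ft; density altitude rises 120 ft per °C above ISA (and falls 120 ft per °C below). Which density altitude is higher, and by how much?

Airport 1 by 3632 ft

Airport 1: ISA temp = 7.4°C, deviation +28.6°C, DA = 3800 + 120 × 28.6 = 7232 ft.
Airport 2: ISA temp = 3°C, deviation -20°C, DA = 6000 + 120 × (-20) = 3600 ft.
Airport 1 is higher by 7232 − 3600 = 3632 ft.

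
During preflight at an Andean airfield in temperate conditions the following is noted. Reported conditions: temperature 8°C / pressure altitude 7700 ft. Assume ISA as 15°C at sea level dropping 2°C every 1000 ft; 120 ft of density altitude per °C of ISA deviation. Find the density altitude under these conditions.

ISA temperature at 7700 ft = 15 − 2 × (7700/1000) = -0.4°C.
ISA deviation = 8 − (-0.4) = +8.4°C.
Density altitude = 7700 + 120 × (8.4) = 7700 + (+1008) = 8708 ft.

8708 ft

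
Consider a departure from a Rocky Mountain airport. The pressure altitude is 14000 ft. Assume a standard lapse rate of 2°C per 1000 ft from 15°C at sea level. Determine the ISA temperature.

ISA temperature = 15 − 2 × (14000/1000) = 15 − 28 = -13°C.

-13°C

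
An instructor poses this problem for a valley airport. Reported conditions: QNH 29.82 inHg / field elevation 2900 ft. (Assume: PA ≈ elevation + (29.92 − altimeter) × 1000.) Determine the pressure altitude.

Pressure correction = (29.92 − 29.82) × 1000 = +100 ft.
Pressure altitude = 2900 + (+100) = 3000 ft.

3000 ft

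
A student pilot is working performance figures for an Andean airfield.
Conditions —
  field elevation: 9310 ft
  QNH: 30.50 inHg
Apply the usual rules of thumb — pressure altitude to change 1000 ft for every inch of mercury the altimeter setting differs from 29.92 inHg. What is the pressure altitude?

8730 ft

Pressure correction = (29.92 − 30.50) × 1000 = -580 ft.
Pressure altitude = 9310 + (-580) = 8730 ft.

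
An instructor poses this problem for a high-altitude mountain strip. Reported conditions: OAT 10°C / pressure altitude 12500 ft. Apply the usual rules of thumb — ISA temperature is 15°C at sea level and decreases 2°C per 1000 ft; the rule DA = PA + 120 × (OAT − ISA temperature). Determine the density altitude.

ISA temperature at 12500 ft = 15 − 2 × (12500/1000) = -10°C.
ISA deviation = 10 − (-10) = +20°C.
Density altitude = 12500 + 120 × (20) = 12500 + (+2400) = 14900 ft.

14900 ft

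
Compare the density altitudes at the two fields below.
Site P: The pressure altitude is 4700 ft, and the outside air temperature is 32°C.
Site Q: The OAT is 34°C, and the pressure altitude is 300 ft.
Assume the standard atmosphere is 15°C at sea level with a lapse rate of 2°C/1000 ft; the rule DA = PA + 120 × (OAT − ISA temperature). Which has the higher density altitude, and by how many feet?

Site P by 5216 ft

Site P: ISA temp = 5.6°C, deviation +26.4°C, DA = 4700 + 120 × 26.4 = 7868 ft.
Site Q: ISA temp = 14.4°C, deviation +19.6°C, DA = 300 + 120 × 19.6 = 2652 ft.
Site P is higher by 7868 − 2652 = 5216 ft.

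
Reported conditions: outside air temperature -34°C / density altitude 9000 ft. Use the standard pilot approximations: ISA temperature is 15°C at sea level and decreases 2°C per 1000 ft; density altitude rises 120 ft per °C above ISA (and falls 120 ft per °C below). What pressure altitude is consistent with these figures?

12000 ft

DA = PA + 120 × (OAT − (15 − 2·PA/1000)) = PA + 120·OAT − 1800 + 0.24·PA = 1.24·PA + 120·OAT − 1800.
So 1.24·PA = 9000 − 120 × (-34) + 1800 = 14880.
PA = 14880 / 1.24 = 12000 ft.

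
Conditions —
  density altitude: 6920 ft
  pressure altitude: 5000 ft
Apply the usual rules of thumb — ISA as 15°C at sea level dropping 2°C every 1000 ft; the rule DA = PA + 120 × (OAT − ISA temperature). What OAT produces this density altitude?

Density altitude − pressure altitude = 6920 − 5000 = +1920 ft.
At 120 ft/°C that is an ISA deviation of 1920/120 = +16°C.
ISA temperature at 5000 ft = 15 − 2 × (5000/1000) = 5°C.
OAT = ISA + deviation = 5 + (+16) = 21°C.

21°C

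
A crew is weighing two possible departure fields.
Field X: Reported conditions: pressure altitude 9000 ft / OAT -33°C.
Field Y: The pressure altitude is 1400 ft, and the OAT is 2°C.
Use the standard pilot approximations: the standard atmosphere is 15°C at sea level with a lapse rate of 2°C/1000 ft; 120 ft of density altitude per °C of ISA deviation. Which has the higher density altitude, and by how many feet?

Field X: ISA temp = -3°C, deviation -30°C, DA = 9000 + 120 × (-30) = 5400 ft.
Field Y: ISA temp = 12.2°C, deviation -10.2°C, DA = 1400 + 120 × (-10.2) = 176 ft.
Field X is higher by 5400 − 176 = 5224 ft.

Field X by 5224 ft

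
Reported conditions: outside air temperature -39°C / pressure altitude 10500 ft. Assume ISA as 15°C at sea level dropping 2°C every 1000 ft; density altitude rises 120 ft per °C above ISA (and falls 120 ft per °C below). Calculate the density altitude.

ISA temperature at 10500 ft = 15 − 2 × (10500/1000) = -6°C.
ISA deviation = -39 − (-6) = -33°C.
Density altitude = 10500 + 120 × (-33) = 10500 + (-3960) = 6540 ft.

6540 ft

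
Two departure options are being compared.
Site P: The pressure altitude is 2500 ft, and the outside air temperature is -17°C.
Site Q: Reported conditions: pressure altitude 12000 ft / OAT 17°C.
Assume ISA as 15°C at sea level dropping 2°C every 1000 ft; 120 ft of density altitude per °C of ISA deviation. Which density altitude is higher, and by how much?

Site Q by 15860 ft

Site P: ISA temp = 10°C, deviation -27°C, DA = 2500 + 120 × (-27) = -740 ft.
Site Q: ISA temp = -9°C, deviation +26°C, DA = 12000 + 120 × 26 = 15120 ft.
Site Q is higher by 15120 − (-740) = 15860 ft.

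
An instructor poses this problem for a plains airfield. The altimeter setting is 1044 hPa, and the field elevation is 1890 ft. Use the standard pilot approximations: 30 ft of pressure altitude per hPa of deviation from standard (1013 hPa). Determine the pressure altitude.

Pressure correction = (1013 − 1044) × 30 = -930 ft.
Pressure altitude = 1890 + (-930) = 960 ft.

960 ft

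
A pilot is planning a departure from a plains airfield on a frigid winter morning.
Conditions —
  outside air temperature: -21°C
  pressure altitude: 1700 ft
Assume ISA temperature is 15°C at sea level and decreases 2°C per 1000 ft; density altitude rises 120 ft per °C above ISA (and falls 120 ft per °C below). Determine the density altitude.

ISA temperature at 1700 ft = 15 − 2 × (1700/1000) = 11.6°C.
ISA deviation = -21 − 11.6 = -32.6°C.
Density altitude = 1700 + 120 × (-32.6) = 1700 + (-3912) = -2212 ft.

-2212 ft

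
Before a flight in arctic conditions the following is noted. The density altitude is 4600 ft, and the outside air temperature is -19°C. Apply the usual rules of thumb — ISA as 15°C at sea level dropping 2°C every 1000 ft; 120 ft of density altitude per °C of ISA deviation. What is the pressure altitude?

DA = PA + 120 × (OAT − (15 − 2·PA/1000)) = PA + 120·OAT − 1800 + 0.24·PA = 1.24·PA + 120·OAT − 1800.
So 1.24·PA = 4600 − 120 × (-19) + 1800 = 8680.
PA = 8680 / 1.24 = 7000 ft.

7000 ft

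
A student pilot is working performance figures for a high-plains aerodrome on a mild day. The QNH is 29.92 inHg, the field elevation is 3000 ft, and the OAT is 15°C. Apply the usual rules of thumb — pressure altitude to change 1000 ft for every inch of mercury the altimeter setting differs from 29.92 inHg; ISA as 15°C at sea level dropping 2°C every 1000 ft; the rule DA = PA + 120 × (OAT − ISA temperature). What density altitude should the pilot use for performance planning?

3720 ft

Pressure altitude = 3000 + (29.92 − 29.92) × 1000 = 3000 + (0) = 3000 ft.
ISA temperature at 3000 ft = 15 − 2 × (3000/1000) = 9°C.
ISA deviation = 15 − 9 = +6°C.
Density altitude = 3000 + 120 × (6) = 3720 ft.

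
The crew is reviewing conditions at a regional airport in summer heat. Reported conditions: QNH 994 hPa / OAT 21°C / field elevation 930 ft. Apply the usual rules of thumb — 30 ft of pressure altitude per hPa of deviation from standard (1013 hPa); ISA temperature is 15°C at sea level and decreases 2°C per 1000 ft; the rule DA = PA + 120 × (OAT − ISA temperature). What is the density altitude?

2580 ft

Pressure altitude = 930 + (1013 − 994) × 30 = 930 + (+570) = 1500 ft.
ISA temperature at 1500 ft = 15 − 2 × (1500/1000) = 12°C.
ISA deviation = 21 − 12 = +9°C.
Density altitude = 1500 + 120 × (9) = 2580 ft.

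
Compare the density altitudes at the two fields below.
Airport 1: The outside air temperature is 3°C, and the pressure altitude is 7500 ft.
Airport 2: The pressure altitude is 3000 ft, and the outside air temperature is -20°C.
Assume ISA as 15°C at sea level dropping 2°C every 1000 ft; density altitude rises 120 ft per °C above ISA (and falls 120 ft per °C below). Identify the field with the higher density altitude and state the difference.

Airport 1: ISA temp = 0°C, deviation +3°C, DA = 7500 + 120 × 3 = 7860 ft.
Airport 2: ISA temp = 9°C, deviation -29°C, DA = 3000 + 120 × (-29) = -480 ft.
Airport 1 is higher by 7860 − (-480) = 8340 ft.

Airport 1 by 8340 ft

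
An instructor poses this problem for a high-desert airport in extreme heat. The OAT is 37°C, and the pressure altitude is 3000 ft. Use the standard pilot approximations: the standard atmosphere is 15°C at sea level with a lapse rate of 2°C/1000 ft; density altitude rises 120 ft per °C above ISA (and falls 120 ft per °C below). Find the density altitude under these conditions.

6360 ft

ISA temperature at 3000 ft = 15 − 2 × (3000/1000) = 9°C.
ISA deviation = 37 − 9 = +28°C.
Density altitude = 3000 + 120 × (28) = 3000 + (+3360) = 6360 ft.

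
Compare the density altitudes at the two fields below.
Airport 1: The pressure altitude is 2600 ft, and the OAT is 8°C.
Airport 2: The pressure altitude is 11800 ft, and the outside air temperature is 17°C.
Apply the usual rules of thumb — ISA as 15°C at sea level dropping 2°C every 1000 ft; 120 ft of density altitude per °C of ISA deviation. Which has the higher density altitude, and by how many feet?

Airport 2 by 12488 ft

Airport 1: ISA temp = 9.8°C, deviation -1.8°C, DA = 2600 + 120 × (-1.8) = 2384 ft.
Airport 2: ISA temp = -8.6°C, deviation +25.6°C, DA = 11800 + 120 × 25.6 = 14872 ft.
Airport 2 is higher by 14872 − 2384 = 12488 ft.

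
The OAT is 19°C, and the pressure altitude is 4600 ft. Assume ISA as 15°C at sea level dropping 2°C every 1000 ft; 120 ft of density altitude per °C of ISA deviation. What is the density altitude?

ISA temperature at 4600 ft = 15 − 2 × (4600/1000) = 5.8°C.
ISA deviation = 19 − 5.8 = +13.2°C.
Density altitude = 4600 + 120 × (13.2) = 4600 + (+1584) = 6184 ft.

6184 ft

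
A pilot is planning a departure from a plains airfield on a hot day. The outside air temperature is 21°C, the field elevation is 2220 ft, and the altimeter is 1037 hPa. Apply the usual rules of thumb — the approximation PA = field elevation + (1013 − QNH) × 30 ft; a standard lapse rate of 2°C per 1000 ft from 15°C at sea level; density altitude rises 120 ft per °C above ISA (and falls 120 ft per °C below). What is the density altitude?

Pressure altitude = 2220 + (1013 − 1037) × 30 = 2220 + (-720) = 1500 ft.
ISA temperature at 1500 ft = 15 − 2 × (1500/1000) = 12°C.
ISA deviation = 21 − 12 = +9°C.
Density altitude = 1500 + 120 × (9) = 2580 ft.

2580 ft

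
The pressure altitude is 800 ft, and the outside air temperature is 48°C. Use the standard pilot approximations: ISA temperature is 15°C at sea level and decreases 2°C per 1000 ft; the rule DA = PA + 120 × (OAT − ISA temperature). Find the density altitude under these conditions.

4952 ft

ISA temperature at 800 ft = 15 − 2 × (800/1000) = 13.4°C.
ISA deviation = 48 − 13.4 = +34.6°C.
Density altitude = 800 + 120 × (34.6) = 800 + (+4152) = 4952 ft.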